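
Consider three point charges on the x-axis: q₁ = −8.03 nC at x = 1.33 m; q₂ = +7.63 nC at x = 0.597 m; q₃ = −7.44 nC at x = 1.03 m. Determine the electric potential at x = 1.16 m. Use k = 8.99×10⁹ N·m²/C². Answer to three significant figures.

Electric potential is a scalar, so the contributions from each charge add algebraically: V = Σ kqᵢ/rᵢ.
Distances from the field point to each charge: r₁ = 0.170 m, r₂ = 0.563 m, r₃ = 0.130 m.
V = k[(-8.03×10⁻⁹)/(0.170) + (7.63×10⁻⁹)/(0.563) + (-7.44×10⁻⁹)/(0.130)] = -817 V.

-817 V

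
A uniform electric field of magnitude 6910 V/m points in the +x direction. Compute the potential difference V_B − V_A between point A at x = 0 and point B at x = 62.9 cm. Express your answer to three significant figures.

In a uniform field, potential decreases in the direction of E: V_B − V_A = −E·Δx.
V_B − V_A = −(6910 V/m)(0.629 m) = -4350 V.

-4350 V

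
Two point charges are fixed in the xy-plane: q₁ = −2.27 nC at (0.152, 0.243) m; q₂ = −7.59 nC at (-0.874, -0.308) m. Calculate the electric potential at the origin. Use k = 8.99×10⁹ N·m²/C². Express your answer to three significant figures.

-145 V

Electric potential is a scalar, so the contributions from each charge add algebraically: V = Σ kqᵢ/rᵢ.
Distances from the field point to each charge: r₁ = 0.287 m, r₂ = 0.927 m.
V = k[(-2.27×10⁻⁹)/(0.287) + (-7.59×10⁻⁹)/(0.927)] = -145 V.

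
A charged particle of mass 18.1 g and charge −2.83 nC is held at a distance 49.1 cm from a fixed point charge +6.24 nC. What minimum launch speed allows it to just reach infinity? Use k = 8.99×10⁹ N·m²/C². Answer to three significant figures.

5.98×10⁻³ m/s

To just escape, total mechanical energy must reach zero at infinity: ½mv²_min + U = 0, so ½mv²_min = −U = |kQq|/r.
|U| = |kQq|/r = (8.99×10⁹ N·m²/C²)(6.24×10⁻⁹)(2.83×10⁻⁹)/(0.491) = 3.23×10⁻⁷ J.
v_min = √(2|U|/m) = √(2·3.23×10⁻⁷/0.0181) = 5.98×10⁻³ m/s.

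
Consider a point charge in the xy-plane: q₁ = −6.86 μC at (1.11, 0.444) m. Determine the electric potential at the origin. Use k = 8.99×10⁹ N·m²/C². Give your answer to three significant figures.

-5.16×10⁴ V

The total potential is the scalar sum of each charge's contribution, V = Σ kqᵢ/rᵢ.
Distances from the field point to each charge: r₁ = 1.20 m.
V = k[(-6.86×10⁻⁶)/(1.20)] = -5.16×10⁴ V.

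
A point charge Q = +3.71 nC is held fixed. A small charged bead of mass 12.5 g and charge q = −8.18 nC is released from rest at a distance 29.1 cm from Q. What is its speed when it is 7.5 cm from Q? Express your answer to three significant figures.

0.0208 m/s

Only the electrostatic force acts, so mechanical energy is conserved: ½mv² = U₁ − U₂ = kQq(1/r₁ − 1/r₂).
U₁ − U₂ = (8.99×10⁹ N·m²/C²)(3.71×10⁻⁹ C)(-8.18×10⁻⁹ C)(1/0.291 − 1/0.0750) = 2.70×10⁻⁶ J.
v = √(2·2.70×10⁻⁶/0.0125) = 0.0208 m/s.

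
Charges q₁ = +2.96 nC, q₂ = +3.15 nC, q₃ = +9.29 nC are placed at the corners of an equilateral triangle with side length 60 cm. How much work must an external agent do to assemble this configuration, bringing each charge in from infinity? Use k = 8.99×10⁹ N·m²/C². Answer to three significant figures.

9.90×10⁻⁷ J

The work to assemble the configuration equals its total potential energy, U = Σ kqᵢqⱼ/rᵢⱼ over all pairs.
All three pair separations equal the side length, 0.600 m.
U = (1.40×10⁻⁷) + (4.12×10⁻⁷) + (4.38×10⁻⁷) = 9.90×10⁻⁷ J.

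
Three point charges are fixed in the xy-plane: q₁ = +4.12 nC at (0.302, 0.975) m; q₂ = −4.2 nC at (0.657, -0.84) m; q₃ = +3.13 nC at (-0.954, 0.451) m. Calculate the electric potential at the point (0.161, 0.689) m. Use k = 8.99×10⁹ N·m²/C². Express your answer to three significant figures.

117 V

The total potential is the scalar sum of each charge's contribution, V = Σ kqᵢ/rᵢ.
Distances from the field point to each charge: r₁ = 0.319 m, r₂ = 1.61 m, r₃ = 1.14 m.
V = k[(4.12×10⁻⁹)/(0.319) + (-4.20×10⁻⁹)/(1.61) + (3.13×10⁻⁹)/(1.14)] = 117 V.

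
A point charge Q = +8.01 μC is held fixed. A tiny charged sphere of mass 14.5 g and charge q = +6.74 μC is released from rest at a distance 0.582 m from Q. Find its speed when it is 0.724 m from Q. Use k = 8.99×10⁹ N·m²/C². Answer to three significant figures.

Only the electrostatic force acts, so mechanical energy is conserved: ½mv² = U₁ − U₂ = kQq(1/r₁ − 1/r₂).
U₁ − U₂ = (8.99×10⁹ N·m²/C²)(8.01×10⁻⁶ C)(6.74×10⁻⁶ C)(1/0.582 − 1/0.724) = 0.164 J.
v = √(2·0.164/0.0145) = 4.75 m/s.

4.75 m/s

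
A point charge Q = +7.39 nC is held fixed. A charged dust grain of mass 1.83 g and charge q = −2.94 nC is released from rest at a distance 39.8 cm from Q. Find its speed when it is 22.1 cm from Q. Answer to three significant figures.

0.0207 m/s

Only the electrostatic force acts, so mechanical energy is conserved: ½mv² = U₁ − U₂ = kQq(1/r₁ − 1/r₂).
U₁ − U₂ = (8.99×10⁹ N·m²/C²)(7.39×10⁻⁹ C)(-2.94×10⁻⁹ C)(1/0.398 − 1/0.221) = 3.93×10⁻⁷ J.
v = √(2·3.93×10⁻⁷/1.83×10⁻³) = 0.0207 m/s.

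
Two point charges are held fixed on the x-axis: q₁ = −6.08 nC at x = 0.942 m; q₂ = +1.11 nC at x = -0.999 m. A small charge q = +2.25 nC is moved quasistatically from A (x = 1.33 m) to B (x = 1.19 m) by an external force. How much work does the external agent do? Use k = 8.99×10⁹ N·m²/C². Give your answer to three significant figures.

For quasistatic motion the external work equals the change in potential energy: W_ext = qΔV = q(V_B − V_A).
At A: distances to the source charges are 0.388 m, 2.33 m; V_A = Σ kqᵢ/rᵢ = -137 V.
At B: distances to the source charges are 0.248 m, 2.19 m; V_B = Σ kqᵢ/rᵢ = -216 V.
ΔV = V_B − V_A = -79.3 V.
W_ext = qΔV = (2.25×10⁻⁹ C)(-79.3 V) = -1.78×10⁻⁷ J.

-1.78×10⁻⁷ J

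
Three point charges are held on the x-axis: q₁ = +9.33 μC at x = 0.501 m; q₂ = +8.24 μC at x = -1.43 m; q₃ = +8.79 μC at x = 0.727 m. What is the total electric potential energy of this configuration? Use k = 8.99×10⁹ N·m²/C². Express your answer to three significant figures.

The work to assemble the configuration equals its total potential energy, U = Σ kqᵢqⱼ/rᵢⱼ over all pairs.
Pair separations: r₁₂ = 1.93 m, r₁₃ = 0.226 m, r₂₃ = 2.16 m.
U = (0.358) + (3.26) + (0.302) = 3.92 J.

3.92 J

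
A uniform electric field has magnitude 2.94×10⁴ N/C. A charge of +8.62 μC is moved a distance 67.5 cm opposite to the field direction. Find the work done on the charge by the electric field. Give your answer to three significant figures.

-0.171 J

The potential change for a displacement 67.5 cm opposite to the field direction is ΔV = +Ed = 1.98×10⁴ V.
W_field = −qΔV = -0.171 J.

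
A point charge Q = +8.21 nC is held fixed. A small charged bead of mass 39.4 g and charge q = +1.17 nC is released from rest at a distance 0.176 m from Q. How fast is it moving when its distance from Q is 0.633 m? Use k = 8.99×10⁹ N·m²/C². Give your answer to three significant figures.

4.24×10⁻³ m/s

Only the electrostatic force acts, so mechanical energy is conserved: ½mv² = U₁ − U₂ = kQq(1/r₁ − 1/r₂).
U₁ − U₂ = (8.99×10⁹ N·m²/C²)(8.21×10⁻⁹ C)(1.17×10⁻⁹ C)(1/0.176 − 1/0.633) = 3.54×10⁻⁷ J.
v = √(2·3.54×10⁻⁷/0.0394) = 4.24×10⁻³ m/s.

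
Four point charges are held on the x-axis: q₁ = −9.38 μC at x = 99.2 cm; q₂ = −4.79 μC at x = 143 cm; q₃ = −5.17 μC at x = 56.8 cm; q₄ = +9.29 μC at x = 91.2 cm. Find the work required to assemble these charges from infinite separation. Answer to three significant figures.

The assembly work is the sum of pairwise potential energies, U = Σ_{i<j} kqᵢqⱼ/rᵢⱼ.
Pair separations: r₁₂ = 0.438 m, r₁₃ = 0.424 m, r₁₄ = 0.0800 m, r₂₃ = 0.862 m, r₂₄ = 0.518 m, r₃₄ = 0.344 m.
Summing all 6 pair terms gives U = -9.61 J.

-9.61 J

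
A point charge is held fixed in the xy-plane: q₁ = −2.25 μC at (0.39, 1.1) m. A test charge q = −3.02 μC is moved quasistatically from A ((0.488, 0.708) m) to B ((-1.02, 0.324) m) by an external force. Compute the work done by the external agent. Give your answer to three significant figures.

-0.113 J

For quasistatic motion the external work equals the change in potential energy: W_ext = qΔV = q(V_B − V_A).
At A: distance to the source charge is 0.404 m; V_A = kq₁/r = -5.01×10⁴ V.
At B: distance to the source charge is 1.61 m; V_B = kq₁/r = -1.26×10⁴ V.
ΔV = V_B − V_A = 3.75×10⁴ V.
W_ext = qΔV = (-3.02×10⁻⁶ C)(3.75×10⁴ V) = -0.113 J.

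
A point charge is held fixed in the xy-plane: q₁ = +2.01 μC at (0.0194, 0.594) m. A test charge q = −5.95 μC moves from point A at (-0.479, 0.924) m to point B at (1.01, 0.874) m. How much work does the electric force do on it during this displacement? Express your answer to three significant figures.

-0.0754 J

The work done by the electric force is W_field = −ΔU = −q(V_B − V_A) = q(V_A − V_B).
At A: distance to the source charge is 0.598 m; V_A = kq₁/r = 3.02×10⁴ V.
At B: distance to the source charge is 1.03 m; V_B = kq₁/r = 1.76×10⁴ V.
ΔV = V_B − V_A = -1.27×10⁴ V.
W_field = −qΔV = −(-5.95×10⁻⁶ C)(-1.27×10⁴ V) = -0.0754 J.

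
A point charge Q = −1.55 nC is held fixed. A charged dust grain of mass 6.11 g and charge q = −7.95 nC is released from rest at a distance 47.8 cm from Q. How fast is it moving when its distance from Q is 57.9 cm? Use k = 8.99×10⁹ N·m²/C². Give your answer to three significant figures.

3.64×10⁻³ m/s

Only the electrostatic force acts, so mechanical energy is conserved: ½mv² = U₁ − U₂ = kQq(1/r₁ − 1/r₂).
U₁ − U₂ = (8.99×10⁹ N·m²/C²)(-1.55×10⁻⁹ C)(-7.95×10⁻⁹ C)(1/0.478 − 1/0.579) = 4.04×10⁻⁸ J.
v = √(2·4.04×10⁻⁸/6.11×10⁻³) = 3.64×10⁻³ m/s.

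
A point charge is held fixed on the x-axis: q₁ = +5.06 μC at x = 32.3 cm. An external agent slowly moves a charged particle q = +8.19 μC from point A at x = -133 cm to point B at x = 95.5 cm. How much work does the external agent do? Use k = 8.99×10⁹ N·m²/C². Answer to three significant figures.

For quasistatic motion the external work equals the change in potential energy: W_ext = qΔV = q(V_B − V_A).
At A: distance to the source charge is 1.65 m; V_A = kq₁/r = 2.75×10⁴ V.
At B: distance to the source charge is 0.632 m; V_B = kq₁/r = 7.20×10⁴ V.
ΔV = V_B − V_A = 4.45×10⁴ V.
W_ext = qΔV = (8.19×10⁻⁶ C)(4.45×10⁴ V) = 0.364 J.

0.364 J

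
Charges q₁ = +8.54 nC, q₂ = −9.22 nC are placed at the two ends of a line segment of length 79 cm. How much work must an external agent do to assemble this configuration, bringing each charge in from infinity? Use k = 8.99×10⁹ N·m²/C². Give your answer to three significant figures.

The work to assemble the configuration equals its total potential energy, U = Σ kqᵢqⱼ/rᵢⱼ over all pairs.
The separation is r = 0.790 m.
U = (-8.96×10⁻⁷) = -8.96×10⁻⁷ J.

-8.96×10⁻⁷ J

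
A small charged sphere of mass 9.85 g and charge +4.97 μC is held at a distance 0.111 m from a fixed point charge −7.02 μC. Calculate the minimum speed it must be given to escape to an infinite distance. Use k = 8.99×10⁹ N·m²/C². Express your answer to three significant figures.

To just escape, total mechanical energy must reach zero at infinity: ½mv²_min + U = 0, so ½mv²_min = −U = |kQq|/r.
|U| = |kQq|/r = (8.99×10⁹ N·m²/C²)(7.02×10⁻⁶)(4.97×10⁻⁶)/(0.111) = 2.83 J.
v_min = √(2|U|/m) = √(2·2.83/9.85×10⁻³) = 24.0 m/s.

24.0 m/s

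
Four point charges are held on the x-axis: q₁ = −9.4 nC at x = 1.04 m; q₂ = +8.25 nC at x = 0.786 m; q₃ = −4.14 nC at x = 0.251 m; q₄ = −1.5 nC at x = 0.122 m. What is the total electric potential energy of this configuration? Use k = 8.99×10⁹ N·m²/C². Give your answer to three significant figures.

-2.47×10⁻⁶ J

The work to assemble the configuration equals its total potential energy, U = Σ kqᵢqⱼ/rᵢⱼ over all pairs.
Pair separations: r₁₂ = 0.254 m, r₁₃ = 0.789 m, r₁₄ = 0.918 m, r₂₃ = 0.535 m, r₂₄ = 0.664 m, r₃₄ = 0.129 m.
Summing all 6 pair terms gives U = -2.47×10⁻⁶ J.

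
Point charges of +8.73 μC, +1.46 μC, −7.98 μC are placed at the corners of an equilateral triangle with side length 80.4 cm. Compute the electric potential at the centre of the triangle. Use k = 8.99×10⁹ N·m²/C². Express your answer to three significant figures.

4.28×10⁴ V

Electric potential is a scalar, so the contributions from each charge add algebraically: V = Σ kqᵢ/rᵢ.
The distance from each vertex to the centroid is a/√3 = 0.464 m.
V = k[(8.73×10⁻⁶)/(0.464) + (1.46×10⁻⁶)/(0.464) + (-7.98×10⁻⁶)/(0.464)] = 4.28×10⁴ V.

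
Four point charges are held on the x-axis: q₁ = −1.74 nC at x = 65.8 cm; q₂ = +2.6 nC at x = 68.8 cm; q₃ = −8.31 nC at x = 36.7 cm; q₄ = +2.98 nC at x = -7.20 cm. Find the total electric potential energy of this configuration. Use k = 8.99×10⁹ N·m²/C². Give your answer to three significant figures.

-1.99×10⁻⁶ J

The work to assemble the configuration equals its total potential energy, U = Σ kqᵢqⱼ/rᵢⱼ over all pairs.
Pair separations: r₁₂ = 0.0300 m, r₁₃ = 0.291 m, r₁₄ = 0.730 m, r₂₃ = 0.321 m, r₂₄ = 0.760 m, r₃₄ = 0.439 m.
Summing all 6 pair terms gives U = -1.99×10⁻⁶ J.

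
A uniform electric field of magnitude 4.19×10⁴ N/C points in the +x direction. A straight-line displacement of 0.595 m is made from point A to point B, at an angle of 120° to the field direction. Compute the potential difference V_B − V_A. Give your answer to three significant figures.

1.25×10⁴ V

Only the component of displacement along E changes the potential: ΔV = −E·d·cosθ.
ΔV = −(4.19×10⁴ V/m)(0.595 m)cos120° = 1.25×10⁴ V.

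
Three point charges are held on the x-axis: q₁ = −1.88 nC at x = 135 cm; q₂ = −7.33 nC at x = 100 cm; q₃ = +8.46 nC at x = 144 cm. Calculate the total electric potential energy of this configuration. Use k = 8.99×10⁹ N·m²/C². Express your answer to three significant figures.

-2.50×10⁻⁶ J

The assembly work is the sum of pairwise potential energies, U = Σ_{i<j} kqᵢqⱼ/rᵢⱼ.
Pair separations: r₁₂ = 0.350 m, r₁₃ = 0.0900 m, r₂₃ = 0.440 m.
U = (3.54×10⁻⁷) + (-1.59×10⁻⁶) + (-1.27×10⁻⁶) = -2.50×10⁻⁶ J.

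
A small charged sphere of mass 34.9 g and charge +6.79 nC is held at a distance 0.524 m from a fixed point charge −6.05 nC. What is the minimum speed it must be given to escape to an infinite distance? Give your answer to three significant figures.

6.36×10⁻³ m/s

To just escape, total mechanical energy must reach zero at infinity: ½mv²_min + U = 0, so ½mv²_min = −U = |kQq|/r.
|U| = |kQq|/r = (8.99×10⁹ N·m²/C²)(6.05×10⁻⁹)(6.79×10⁻⁹)/(0.524) = 7.05×10⁻⁷ J.
v_min = √(2|U|/m) = √(2·7.05×10⁻⁷/0.0349) = 6.36×10⁻³ m/s.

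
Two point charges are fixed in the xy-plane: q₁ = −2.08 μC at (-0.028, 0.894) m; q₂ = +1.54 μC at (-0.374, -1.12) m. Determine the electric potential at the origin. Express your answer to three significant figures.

The total potential is the scalar sum of each charge's contribution, V = Σ kqᵢ/rᵢ.
Distances from the field point to each charge: r₁ = 0.894 m, r₂ = 1.18 m.
V = k[(-2.08×10⁻⁶)/(0.894) + (1.54×10⁻⁶)/(1.18)] = -9180 V.

-9180 V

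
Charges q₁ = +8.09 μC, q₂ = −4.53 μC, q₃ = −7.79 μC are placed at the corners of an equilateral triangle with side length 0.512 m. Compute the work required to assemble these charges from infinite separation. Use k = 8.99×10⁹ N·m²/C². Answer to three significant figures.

The assembly work is the sum of pairwise potential energies, U = Σ_{i<j} kqᵢqⱼ/rᵢⱼ.
All three pair separations equal the side length, 0.512 m.
U = (-0.643) + (-1.11) + (0.620) = -1.13 J.

-1.13 J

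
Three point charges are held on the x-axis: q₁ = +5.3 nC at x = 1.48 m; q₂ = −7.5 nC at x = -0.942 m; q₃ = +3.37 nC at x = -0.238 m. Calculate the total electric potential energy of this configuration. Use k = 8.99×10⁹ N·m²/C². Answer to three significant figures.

The work to assemble the configuration equals its total potential energy, U = Σ kqᵢqⱼ/rᵢⱼ over all pairs.
Pair separations: r₁₂ = 2.42 m, r₁₃ = 1.72 m, r₂₃ = 0.704 m.
U = (-1.48×10⁻⁷) + (9.35×10⁻⁸) + (-3.23×10⁻⁷) = -3.77×10⁻⁷ J.

-3.77×10⁻⁷ J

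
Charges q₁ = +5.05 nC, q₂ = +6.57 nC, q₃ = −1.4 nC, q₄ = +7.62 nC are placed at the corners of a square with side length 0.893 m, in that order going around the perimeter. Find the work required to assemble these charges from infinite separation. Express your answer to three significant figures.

The assembly work is the sum of pairwise potential energies, U = Σ_{i<j} kqᵢqⱼ/rᵢⱼ.
The four side pairs have separation 0.893 m and the two diagonal pairs 1.26 m.
Summing all 6 pair terms gives U = 8.27×10⁻⁷ J.

8.27×10⁻⁷ J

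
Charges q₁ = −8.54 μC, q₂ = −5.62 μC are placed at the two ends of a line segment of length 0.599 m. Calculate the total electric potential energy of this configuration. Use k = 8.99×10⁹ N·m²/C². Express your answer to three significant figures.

The assembly work is the sum of pairwise potential energies, U = Σ_{i<j} kqᵢqⱼ/rᵢⱼ.
The separation is r = 0.599 m.
U = (0.720) = 0.720 J.

0.720 J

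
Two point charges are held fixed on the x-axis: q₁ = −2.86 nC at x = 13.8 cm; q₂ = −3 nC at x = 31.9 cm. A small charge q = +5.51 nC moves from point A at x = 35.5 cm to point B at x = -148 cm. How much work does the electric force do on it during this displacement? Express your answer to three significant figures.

-4.61×10⁻⁶ J

The work done by the electric force is W_field = −ΔU = −q(V_B − V_A) = q(V_A − V_B).
At A: distances to the source charges are 0.217 m, 0.0360 m; V_A = Σ kqᵢ/rᵢ = -868 V.
At B: distances to the source charges are 1.62 m, 1.80 m; V_B = Σ kqᵢ/rᵢ = -30.9 V.
ΔV = V_B − V_A = 837 V.
W_field = −qΔV = −(5.51×10⁻⁹ C)(837 V) = -4.61×10⁻⁶ J.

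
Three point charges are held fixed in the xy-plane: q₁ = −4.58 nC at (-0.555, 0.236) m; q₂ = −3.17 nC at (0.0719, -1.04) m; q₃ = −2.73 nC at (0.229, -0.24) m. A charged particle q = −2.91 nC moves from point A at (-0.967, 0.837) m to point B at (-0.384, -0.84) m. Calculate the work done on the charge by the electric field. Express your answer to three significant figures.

-1.12×10⁻⁷ J

The work done by the electric force is W_field = −ΔU = −q(V_B − V_A) = q(V_A − V_B).
At A: distances to the source charges are 0.729 m, 2.15 m, 1.61 m; V_A = Σ kqᵢ/rᵢ = -85.0 V.
At B: distances to the source charges are 1.09 m, 0.498 m, 0.858 m; V_B = Σ kqᵢ/rᵢ = -124 V.
ΔV = V_B − V_A = -38.6 V.
W_field = −qΔV = −(-2.91×10⁻⁹ C)(-38.6 V) = -1.12×10⁻⁷ J.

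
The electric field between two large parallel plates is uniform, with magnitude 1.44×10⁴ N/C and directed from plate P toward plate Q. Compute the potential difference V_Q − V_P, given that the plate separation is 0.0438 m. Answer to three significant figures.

-631 V

In a uniform field, potential decreases in the direction of E: ΔV = −E·d for a displacement d parallel to E.
Going from P to Q is a displacement of 0.0438 m along the field, so V_Q − V_P = −Ed = -631 V.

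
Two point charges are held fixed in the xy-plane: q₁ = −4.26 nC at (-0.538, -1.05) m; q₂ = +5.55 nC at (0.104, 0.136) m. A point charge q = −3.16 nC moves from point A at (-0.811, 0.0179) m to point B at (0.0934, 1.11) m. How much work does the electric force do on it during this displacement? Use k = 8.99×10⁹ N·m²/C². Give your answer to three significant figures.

The work done by the electric force is W_field = −ΔU = −q(V_B − V_A) = q(V_A − V_B).
At A: distances to the source charges are 1.10 m, 0.923 m; V_A = Σ kqᵢ/rᵢ = 19.3 V.
At B: distances to the source charges are 2.25 m, 0.974 m; V_B = Σ kqᵢ/rᵢ = 34.2 V.
ΔV = V_B − V_A = 14.9 V.
W_field = −qΔV = −(-3.16×10⁻⁹ C)(14.9 V) = 4.70×10⁻⁸ J.

4.70×10⁻⁸ J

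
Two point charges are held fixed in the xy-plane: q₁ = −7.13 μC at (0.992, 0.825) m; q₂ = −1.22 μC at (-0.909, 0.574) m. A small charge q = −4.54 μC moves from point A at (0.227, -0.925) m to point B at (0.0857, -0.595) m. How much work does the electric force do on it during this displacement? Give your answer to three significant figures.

The work done by the electric force is W_field = −ΔU = −q(V_B − V_A) = q(V_A − V_B).
At A: distances to the source charges are 1.91 m, 1.88 m; V_A = Σ kqᵢ/rᵢ = -3.94×10⁴ V.
At B: distances to the source charges are 1.68 m, 1.53 m; V_B = Σ kqᵢ/rᵢ = -4.52×10⁴ V.
ΔV = V_B − V_A = -5800 V.
W_field = −qΔV = −(-4.54×10⁻⁶ C)(-5800 V) = -0.0263 J.

-0.0263 J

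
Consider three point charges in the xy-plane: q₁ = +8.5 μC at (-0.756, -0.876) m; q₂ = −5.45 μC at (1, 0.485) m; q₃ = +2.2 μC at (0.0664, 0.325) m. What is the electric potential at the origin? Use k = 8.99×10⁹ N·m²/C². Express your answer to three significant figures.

8.16×10⁴ V

Electric potential is a scalar, so the contributions from each charge add algebraically: V = Σ kqᵢ/rᵢ.
Distances from the field point to each charge: r₁ = 1.16 m, r₂ = 1.11 m, r₃ = 0.332 m.
V = k[(8.50×10⁻⁶)/(1.16) + (-5.45×10⁻⁶)/(1.11) + (2.20×10⁻⁶)/(0.332)] = 8.16×10⁴ V.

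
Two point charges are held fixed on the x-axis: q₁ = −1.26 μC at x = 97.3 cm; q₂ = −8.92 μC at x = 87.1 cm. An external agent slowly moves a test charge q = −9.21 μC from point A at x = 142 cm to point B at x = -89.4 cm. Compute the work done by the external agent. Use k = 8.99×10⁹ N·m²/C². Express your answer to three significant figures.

-1.10 J

For quasistatic motion the external work equals the change in potential energy: W_ext = qΔV = q(V_B − V_A).
At A: distances to the source charges are 0.447 m, 0.549 m; V_A = Σ kqᵢ/rᵢ = -1.71×10⁵ V.
At B: distances to the source charges are 1.87 m, 1.77 m; V_B = Σ kqᵢ/rᵢ = -5.15×10⁴ V.
ΔV = V_B − V_A = 1.20×10⁵ V.
W_ext = qΔV = (-9.21×10⁻⁶ C)(1.20×10⁵ V) = -1.10 J.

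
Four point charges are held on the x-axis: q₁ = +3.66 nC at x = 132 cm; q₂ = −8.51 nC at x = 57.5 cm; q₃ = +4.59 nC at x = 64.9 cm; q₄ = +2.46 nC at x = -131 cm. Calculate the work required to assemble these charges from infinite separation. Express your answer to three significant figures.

-4.91×10⁻⁶ J

The work to assemble the configuration equals its total potential energy, U = Σ kqᵢqⱼ/rᵢⱼ over all pairs.
Pair separations: r₁₂ = 0.745 m, r₁₃ = 0.671 m, r₁₄ = 2.63 m, r₂₃ = 0.0740 m, r₂₄ = 1.89 m, r₃₄ = 1.96 m.
Summing all 6 pair terms gives U = -4.91×10⁻⁶ J.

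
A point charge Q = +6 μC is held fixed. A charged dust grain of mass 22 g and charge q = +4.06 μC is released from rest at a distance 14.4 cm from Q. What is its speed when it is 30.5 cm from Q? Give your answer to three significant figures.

8.54 m/s

Only the electrostatic force acts, so mechanical energy is conserved: ½mv² = U₁ − U₂ = kQq(1/r₁ − 1/r₂).
U₁ − U₂ = (8.99×10⁹ N·m²/C²)(6.00×10⁻⁶ C)(4.06×10⁻⁶ C)(1/0.144 − 1/0.305) = 0.803 J.
v = √(2·0.803/0.0220) = 8.54 m/s.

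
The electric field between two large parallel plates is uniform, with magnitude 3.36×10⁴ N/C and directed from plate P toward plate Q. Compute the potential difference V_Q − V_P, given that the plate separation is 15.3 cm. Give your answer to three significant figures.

-5140 V

In a uniform field, potential decreases in the direction of E: ΔV = −E·d for a displacement d parallel to E.
Going from P to Q is a displacement of 15.3 cm along the field, so V_Q − V_P = −Ed = -5140 V.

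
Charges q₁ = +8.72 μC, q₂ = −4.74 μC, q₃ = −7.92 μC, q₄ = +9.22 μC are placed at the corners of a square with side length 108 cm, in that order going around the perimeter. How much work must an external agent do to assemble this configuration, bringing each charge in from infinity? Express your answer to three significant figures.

The assembly work is the sum of pairwise potential energies, U = Σ_{i<j} kqᵢqⱼ/rᵢⱼ.
The four side pairs have separation 1.08 m and the two diagonal pairs 1.53 m.
Summing all 6 pair terms gives U = -0.634 J.

-0.634 J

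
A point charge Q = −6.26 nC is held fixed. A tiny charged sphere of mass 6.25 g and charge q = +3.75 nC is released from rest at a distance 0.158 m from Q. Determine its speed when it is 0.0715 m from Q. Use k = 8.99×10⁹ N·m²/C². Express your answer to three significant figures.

0.0227 m/s

Only the electrostatic force acts, so mechanical energy is conserved: ½mv² = U₁ − U₂ = kQq(1/r₁ − 1/r₂).
U₁ − U₂ = (8.99×10⁹ N·m²/C²)(-6.26×10⁻⁹ C)(3.75×10⁻⁹ C)(1/0.158 − 1/0.0715) = 1.62×10⁻⁶ J.
v = √(2·1.62×10⁻⁶/6.25×10⁻³) = 0.0227 m/s.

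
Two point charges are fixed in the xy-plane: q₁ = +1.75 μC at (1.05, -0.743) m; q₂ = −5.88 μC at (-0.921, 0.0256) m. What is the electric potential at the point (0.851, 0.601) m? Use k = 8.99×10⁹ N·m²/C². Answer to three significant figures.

-1.68×10⁴ V

The total potential is the scalar sum of each charge's contribution, V = Σ kqᵢ/rᵢ.
Distances from the field point to each charge: r₁ = 1.36 m, r₂ = 1.86 m.
V = k[(1.75×10⁻⁶)/(1.36) + (-5.88×10⁻⁶)/(1.86)] = -1.68×10⁴ V.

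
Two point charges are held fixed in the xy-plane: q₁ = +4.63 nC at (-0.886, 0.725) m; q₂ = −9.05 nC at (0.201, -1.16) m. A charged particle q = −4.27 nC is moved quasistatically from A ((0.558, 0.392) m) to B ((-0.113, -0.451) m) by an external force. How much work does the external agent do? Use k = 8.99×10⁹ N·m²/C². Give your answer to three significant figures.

For quasistatic motion the external work equals the change in potential energy: W_ext = qΔV = q(V_B − V_A).
At A: distances to the source charges are 1.48 m, 1.59 m; V_A = Σ kqᵢ/rᵢ = -23.0 V.
At B: distances to the source charges are 1.41 m, 0.775 m; V_B = Σ kqᵢ/rᵢ = -75.3 V.
ΔV = V_B − V_A = -52.3 V.
W_ext = qΔV = (-4.27×10⁻⁹ C)(-52.3 V) = 2.24×10⁻⁷ J.

2.24×10⁻⁷ J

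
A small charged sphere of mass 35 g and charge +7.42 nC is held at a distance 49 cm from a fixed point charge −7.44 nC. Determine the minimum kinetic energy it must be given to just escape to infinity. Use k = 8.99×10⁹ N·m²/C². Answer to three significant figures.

To just escape, total mechanical energy must reach zero at infinity: ½mv²_min + U = 0, so ½mv²_min = −U = |kQq|/r.
|U| = |kQq|/r = (8.99×10⁹ N·m²/C²)(7.44×10⁻⁹)(7.42×10⁻⁹)/(0.490) = 1.01×10⁻⁶ J.

1.01×10⁻⁶ J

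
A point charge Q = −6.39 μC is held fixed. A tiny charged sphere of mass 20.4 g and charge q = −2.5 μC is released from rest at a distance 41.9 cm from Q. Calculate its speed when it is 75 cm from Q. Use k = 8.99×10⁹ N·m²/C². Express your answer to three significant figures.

3.85 m/s

Only the electrostatic force acts, so mechanical energy is conserved: ½mv² = U₁ − U₂ = kQq(1/r₁ − 1/r₂).
U₁ − U₂ = (8.99×10⁹ N·m²/C²)(-6.39×10⁻⁶ C)(-2.50×10⁻⁶ C)(1/0.419 − 1/0.750) = 0.151 J.
v = √(2·0.151/0.0204) = 3.85 m/s.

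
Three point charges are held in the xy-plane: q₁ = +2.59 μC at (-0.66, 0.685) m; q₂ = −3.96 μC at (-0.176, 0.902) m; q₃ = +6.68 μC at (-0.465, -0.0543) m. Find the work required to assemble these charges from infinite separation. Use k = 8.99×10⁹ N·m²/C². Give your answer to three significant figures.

The work to assemble the configuration equals its total potential energy, U = Σ kqᵢqⱼ/rᵢⱼ over all pairs.
Pair separations: r₁₂ = 0.530 m, r₁₃ = 0.765 m, r₂₃ = 0.999 m.
U = (-0.174) + (0.203) + (-0.238) = -0.208 J.

-0.208 J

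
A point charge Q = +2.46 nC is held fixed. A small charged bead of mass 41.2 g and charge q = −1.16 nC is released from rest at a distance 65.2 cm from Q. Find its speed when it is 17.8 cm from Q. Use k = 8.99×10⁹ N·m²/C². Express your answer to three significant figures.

Only the electrostatic force acts, so mechanical energy is conserved: ½mv² = U₁ − U₂ = kQq(1/r₁ − 1/r₂).
U₁ − U₂ = (8.99×10⁹ N·m²/C²)(2.46×10⁻⁹ C)(-1.16×10⁻⁹ C)(1/0.652 − 1/0.178) = 1.05×10⁻⁷ J.
v = √(2·1.05×10⁻⁷/0.0412) = 2.26×10⁻³ m/s.

2.26×10⁻³ m/s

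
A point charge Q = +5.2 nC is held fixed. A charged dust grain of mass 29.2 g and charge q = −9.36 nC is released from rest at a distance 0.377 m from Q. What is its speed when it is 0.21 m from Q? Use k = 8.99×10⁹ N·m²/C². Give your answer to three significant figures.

Only the electrostatic force acts, so mechanical energy is conserved: ½mv² = U₁ − U₂ = kQq(1/r₁ − 1/r₂).
U₁ − U₂ = (8.99×10⁹ N·m²/C²)(5.20×10⁻⁹ C)(-9.36×10⁻⁹ C)(1/0.377 − 1/0.210) = 9.23×10⁻⁷ J.
v = √(2·9.23×10⁻⁷/0.0292) = 7.95×10⁻³ m/s.

7.95×10⁻³ m/s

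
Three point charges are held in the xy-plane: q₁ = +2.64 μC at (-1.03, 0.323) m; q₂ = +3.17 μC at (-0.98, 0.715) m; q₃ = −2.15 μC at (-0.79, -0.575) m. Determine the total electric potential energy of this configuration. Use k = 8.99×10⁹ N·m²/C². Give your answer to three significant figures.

0.0885 J

The assembly work is the sum of pairwise potential energies, U = Σ_{i<j} kqᵢqⱼ/rᵢⱼ.
Pair separations: r₁₂ = 0.395 m, r₁₃ = 0.930 m, r₂₃ = 1.30 m.
U = (0.190) + (-0.0549) + (-0.0470) = 0.0885 J.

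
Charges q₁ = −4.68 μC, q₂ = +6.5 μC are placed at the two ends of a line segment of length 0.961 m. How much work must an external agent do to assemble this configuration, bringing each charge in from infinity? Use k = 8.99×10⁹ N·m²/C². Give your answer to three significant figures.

-0.285 J

The assembly work is the sum of pairwise potential energies, U = Σ_{i<j} kqᵢqⱼ/rᵢⱼ.
The separation is r = 0.961 m.
U = (-0.285) = -0.285 J.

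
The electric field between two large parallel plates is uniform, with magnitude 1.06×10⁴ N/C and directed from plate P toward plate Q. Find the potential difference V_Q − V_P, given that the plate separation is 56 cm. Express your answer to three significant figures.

In a uniform field, potential decreases in the direction of E: ΔV = −E·d for a displacement d parallel to E.
Going from P to Q is a displacement of 56 cm along the field, so V_Q − V_P = −Ed = -5940 V.

-5940 V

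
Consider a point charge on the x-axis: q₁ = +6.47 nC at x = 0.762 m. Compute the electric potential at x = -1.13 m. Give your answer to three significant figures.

30.7 V

Electric potential is a scalar, so the contributions from each charge add algebraically: V = Σ kqᵢ/rᵢ.
V = k[(6.47×10⁻⁹)/(1.89)] = 30.7 V.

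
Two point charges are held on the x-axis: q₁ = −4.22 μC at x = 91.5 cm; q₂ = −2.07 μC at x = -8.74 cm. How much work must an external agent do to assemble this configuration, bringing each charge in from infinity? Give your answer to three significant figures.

0.0783 J

The assembly work is the sum of pairwise potential energies, U = Σ_{i<j} kqᵢqⱼ/rᵢⱼ.
Pair separations: r₁₂ = 1.00 m.
U = (0.0783) = 0.0783 J.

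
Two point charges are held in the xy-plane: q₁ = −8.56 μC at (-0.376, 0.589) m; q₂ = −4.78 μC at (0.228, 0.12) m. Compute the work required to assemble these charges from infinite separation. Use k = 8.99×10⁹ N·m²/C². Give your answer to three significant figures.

The assembly work is the sum of pairwise potential energies, U = Σ_{i<j} kqᵢqⱼ/rᵢⱼ.
Pair separations: r₁₂ = 0.765 m.
U = (0.481) = 0.481 J.

0.481 J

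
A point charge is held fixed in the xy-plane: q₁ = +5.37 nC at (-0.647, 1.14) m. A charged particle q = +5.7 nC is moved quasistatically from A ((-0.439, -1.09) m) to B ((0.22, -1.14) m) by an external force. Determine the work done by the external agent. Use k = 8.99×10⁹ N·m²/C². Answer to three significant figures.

For quasistatic motion the external work equals the change in potential energy: W_ext = qΔV = q(V_B − V_A).
At A: distance to the source charge is 2.24 m; V_A = kq₁/r = 21.6 V.
At B: distance to the source charge is 2.44 m; V_B = kq₁/r = 19.8 V.
ΔV = V_B − V_A = -1.76 V.
W_ext = qΔV = (5.70×10⁻⁹ C)(-1.76 V) = -1.01×10⁻⁸ J.

-1.01×10⁻⁸ J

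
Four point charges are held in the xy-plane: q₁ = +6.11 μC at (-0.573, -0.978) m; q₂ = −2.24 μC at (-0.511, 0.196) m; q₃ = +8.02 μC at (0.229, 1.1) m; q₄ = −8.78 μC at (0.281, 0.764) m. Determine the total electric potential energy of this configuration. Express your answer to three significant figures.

The work to assemble the configuration equals its total potential energy, U = Σ kqᵢqⱼ/rᵢⱼ over all pairs.
Pair separations: r₁₂ = 1.18 m, r₁₃ = 2.23 m, r₁₄ = 1.94 m, r₂₃ = 1.17 m, r₂₄ = 0.975 m, r₃₄ = 0.340 m.
Summing all 6 pair terms gives U = -1.97 J.

-1.97 J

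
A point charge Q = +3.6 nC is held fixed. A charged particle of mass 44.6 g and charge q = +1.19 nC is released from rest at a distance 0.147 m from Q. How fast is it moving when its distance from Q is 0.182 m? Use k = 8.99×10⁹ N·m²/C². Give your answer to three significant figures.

1.50×10⁻³ m/s

Only the electrostatic force acts, so mechanical energy is conserved: ½mv² = U₁ − U₂ = kQq(1/r₁ − 1/r₂).
U₁ − U₂ = (8.99×10⁹ N·m²/C²)(3.60×10⁻⁹ C)(1.19×10⁻⁹ C)(1/0.147 − 1/0.182) = 5.04×10⁻⁸ J.
v = √(2·5.04×10⁻⁸/0.0446) = 1.50×10⁻³ m/s.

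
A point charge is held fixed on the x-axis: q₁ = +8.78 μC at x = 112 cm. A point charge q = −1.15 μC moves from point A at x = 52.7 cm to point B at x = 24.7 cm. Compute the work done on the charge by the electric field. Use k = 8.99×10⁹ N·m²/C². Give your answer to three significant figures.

-0.0491 J

The work done by the electric force is W_field = −ΔU = −q(V_B − V_A) = q(V_A − V_B).
At A: distance to the source charge is 0.593 m; V_A = kq₁/r = 1.33×10⁵ V.
At B: distance to the source charge is 0.873 m; V_B = kq₁/r = 9.04×10⁴ V.
ΔV = V_B − V_A = -4.27×10⁴ V.
W_field = −qΔV = −(-1.15×10⁻⁶ C)(-4.27×10⁴ V) = -0.0491 J.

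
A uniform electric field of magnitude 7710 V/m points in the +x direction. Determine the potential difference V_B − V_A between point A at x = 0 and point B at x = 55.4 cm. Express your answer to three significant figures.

In a uniform field, potential decreases in the direction of E: V_B − V_A = −E·Δx.
V_B − V_A = −(7710 V/m)(0.554 m) = -4270 V.

-4270 V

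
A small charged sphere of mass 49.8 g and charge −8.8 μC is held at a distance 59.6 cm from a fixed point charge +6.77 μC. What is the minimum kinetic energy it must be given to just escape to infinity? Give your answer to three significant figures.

0.899 J

To just escape, total mechanical energy must reach zero at infinity: ½mv²_min + U = 0, so ½mv²_min = −U = |kQq|/r.
|U| = |kQq|/r = (8.99×10⁹ N·m²/C²)(6.77×10⁻⁶)(8.80×10⁻⁶)/(0.596) = 0.899 J.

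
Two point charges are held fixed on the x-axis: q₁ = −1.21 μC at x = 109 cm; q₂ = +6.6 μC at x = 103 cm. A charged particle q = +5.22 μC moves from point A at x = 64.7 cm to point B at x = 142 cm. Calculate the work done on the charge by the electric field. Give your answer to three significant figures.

0.0584 J

The work done by the electric force is W_field = −ΔU = −q(V_B − V_A) = q(V_A − V_B).
At A: distances to the source charges are 0.443 m, 0.383 m; V_A = Σ kqᵢ/rᵢ = 1.30×10⁵ V.
At B: distances to the source charges are 0.330 m, 0.390 m; V_B = Σ kqᵢ/rᵢ = 1.19×10⁵ V.
ΔV = V_B − V_A = -1.12×10⁴ V.
W_field = −qΔV = −(5.22×10⁻⁶ C)(-1.12×10⁴ V) = 0.0584 J.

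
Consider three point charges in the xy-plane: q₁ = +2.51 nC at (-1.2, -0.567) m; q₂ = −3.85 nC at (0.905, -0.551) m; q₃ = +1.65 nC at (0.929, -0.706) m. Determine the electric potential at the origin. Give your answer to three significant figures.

-2.95 V

The total potential is the scalar sum of each charge's contribution, V = Σ kqᵢ/rᵢ.
Distances from the field point to each charge: r₁ = 1.33 m, r₂ = 1.06 m, r₃ = 1.17 m.
V = k[(2.51×10⁻⁹)/(1.33) + (-3.85×10⁻⁹)/(1.06) + (1.65×10⁻⁹)/(1.17)] = -2.95 V.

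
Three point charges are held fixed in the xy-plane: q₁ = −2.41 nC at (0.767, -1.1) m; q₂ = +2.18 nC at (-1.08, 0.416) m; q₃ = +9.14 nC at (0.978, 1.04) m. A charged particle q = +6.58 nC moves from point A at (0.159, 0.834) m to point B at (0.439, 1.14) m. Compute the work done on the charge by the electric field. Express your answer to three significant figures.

The work done by the electric force is W_field = −ΔU = −q(V_B − V_A) = q(V_A − V_B).
At A: distances to the source charges are 2.03 m, 1.31 m, 0.845 m; V_A = Σ kqᵢ/rᵢ = 102 V.
At B: distances to the source charges are 2.26 m, 1.68 m, 0.548 m; V_B = Σ kqᵢ/rᵢ = 152 V.
ΔV = V_B − V_A = 50.4 V.
W_field = −qΔV = −(6.58×10⁻⁹ C)(50.4 V) = -3.31×10⁻⁷ J.

-3.31×10⁻⁷ J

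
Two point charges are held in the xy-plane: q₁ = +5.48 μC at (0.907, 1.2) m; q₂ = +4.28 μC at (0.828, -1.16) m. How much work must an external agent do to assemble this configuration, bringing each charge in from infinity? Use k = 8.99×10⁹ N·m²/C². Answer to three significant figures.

0.0893 J

The assembly work is the sum of pairwise potential energies, U = Σ_{i<j} kqᵢqⱼ/rᵢⱼ.
Pair separations: r₁₂ = 2.36 m.
U = (0.0893) = 0.0893 J.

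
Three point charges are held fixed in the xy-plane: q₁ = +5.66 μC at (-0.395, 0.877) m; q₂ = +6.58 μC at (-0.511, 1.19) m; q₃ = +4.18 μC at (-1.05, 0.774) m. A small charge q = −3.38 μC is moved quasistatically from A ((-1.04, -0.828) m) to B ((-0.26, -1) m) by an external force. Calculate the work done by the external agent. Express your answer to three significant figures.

For quasistatic motion the external work equals the change in potential energy: W_ext = qΔV = q(V_B − V_A).
At A: distances to the source charges are 1.82 m, 2.09 m, 1.60 m; V_A = Σ kqᵢ/rᵢ = 7.97×10⁴ V.
At B: distances to the source charges are 1.88 m, 2.20 m, 1.94 m; V_B = Σ kqᵢ/rᵢ = 7.32×10⁴ V.
ΔV = V_B − V_A = -6500 V.
W_ext = qΔV = (-3.38×10⁻⁶ C)(-6500 V) = 0.0220 J.

0.0220 J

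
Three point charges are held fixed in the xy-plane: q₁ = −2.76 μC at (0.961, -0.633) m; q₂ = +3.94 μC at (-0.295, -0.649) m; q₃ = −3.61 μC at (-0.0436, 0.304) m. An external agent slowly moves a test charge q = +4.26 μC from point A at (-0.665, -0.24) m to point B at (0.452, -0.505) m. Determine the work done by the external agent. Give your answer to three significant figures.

-0.192 J

For quasistatic motion the external work equals the change in potential energy: W_ext = qΔV = q(V_B − V_A).
At A: distances to the source charges are 1.67 m, 0.552 m, 0.826 m; V_A = Σ kqᵢ/rᵢ = 1.01×10⁴ V.
At B: distances to the source charges are 0.525 m, 0.761 m, 0.949 m; V_B = Σ kqᵢ/rᵢ = -3.49×10⁴ V.
ΔV = V_B − V_A = -4.50×10⁴ V.
W_ext = qΔV = (4.26×10⁻⁶ C)(-4.50×10⁴ V) = -0.192 J.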